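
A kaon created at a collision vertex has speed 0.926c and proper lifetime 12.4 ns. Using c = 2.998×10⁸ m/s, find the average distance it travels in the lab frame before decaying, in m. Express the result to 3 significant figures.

With β = 0.926, γ = 1/√(1 − 0.926²) = 1/√0.142524 = 2.6488.
Lab-frame lifetime: Δt = γτ = 2.6488 × 12.4 ns = 32.845 ns.
Distance: d = vΔt = 0.926 × 2.998×10⁸ m/s × 3.2845×10^-8 s = 9.12 m.

9.12 m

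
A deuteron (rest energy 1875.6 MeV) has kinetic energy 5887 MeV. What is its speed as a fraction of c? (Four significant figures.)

K = (γ−1)mc², so γ = 1 + 5887/1875.6 = 4.1387.
Then v/c = √(1 − γ⁻²) = √(1 − 0.0583811) = √0.9416189 = 0.9704.

0.9704c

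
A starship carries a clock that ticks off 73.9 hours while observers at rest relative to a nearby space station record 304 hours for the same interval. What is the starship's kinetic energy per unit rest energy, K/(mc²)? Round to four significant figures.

3.114

γ = Δt/Δτ = 304/73.9 = 4.11367.
Since K = (γ−1)mc², K/(mc²) = 4.11367 − 1 = 3.114.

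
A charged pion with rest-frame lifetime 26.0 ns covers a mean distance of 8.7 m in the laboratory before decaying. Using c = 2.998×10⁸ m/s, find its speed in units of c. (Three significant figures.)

Let x = d/(cτ) = 8.700 m / (2.998×10⁸ m/s × 2.600×10^-8 s) = 1.1161. Since d = βγcτ, x = βγ = β/√(1−β²).
Solving: β² = x²/(1+x²) = 1.24568/2.24568 = 0.554701, so β = 0.745.

0.745c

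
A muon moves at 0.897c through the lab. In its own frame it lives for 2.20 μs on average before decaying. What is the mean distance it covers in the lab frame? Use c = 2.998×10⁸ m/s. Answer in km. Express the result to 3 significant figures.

1.34 km

Lorentz factor: γ = (1 − 0.804609)^(−1/2) = 2.2623.
Lab-frame lifetime: Δt = γτ = 2.2623 × 2.20 μs = 4.9771 μs.
Distance: d = vΔt = 0.897 × 2.998×10⁸ m/s × 4.9771×10^-6 s = 1340 m = 1.34 km.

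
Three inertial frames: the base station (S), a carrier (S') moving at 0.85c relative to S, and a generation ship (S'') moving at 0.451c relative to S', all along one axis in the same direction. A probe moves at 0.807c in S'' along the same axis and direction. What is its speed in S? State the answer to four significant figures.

0.9935c

Apply u = (u'+v)/(1+u'v) twice. Probe in the carrier frame: (0.807+0.451)/(1+0.807·0.451) = 1.258/1.363957 = 0.92232c.
That velocity, transformed to the rest frame of the base station: (0.92232+0.85)/(1+0.92232·0.85) = 1.77232/1.783972 = 0.99347c.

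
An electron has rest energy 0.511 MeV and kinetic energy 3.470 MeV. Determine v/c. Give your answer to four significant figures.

0.9917

K = (γ−1)mc², so γ = 1 + 3.470/0.511 = 7.7906.
Then v/c = √(1 − γ⁻²) = √(1 − 0.0164762) = √0.9835238 = 0.9917.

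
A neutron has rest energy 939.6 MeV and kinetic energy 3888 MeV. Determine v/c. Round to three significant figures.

K = (γ−1)mc², so γ = 1 + 3888/939.6 = 5.1379.
Then v/c = √(1 − γ⁻²) = √(1 − 0.0378816) = √0.9621184 = 0.981.

0.981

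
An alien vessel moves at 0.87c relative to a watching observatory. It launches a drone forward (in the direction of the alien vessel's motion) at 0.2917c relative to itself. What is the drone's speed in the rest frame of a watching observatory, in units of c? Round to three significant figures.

In units of c, u = (u' + v)/(1 + u'v) with u' = 0.2917 and v = 0.87.
Numerator: 0.2917 + 0.87 = 1.1617. Denominator: 1 + (0.2917)(0.87) = 1.253779.
u = 1.1617/1.253779 = 0.92656, so the speed is 0.927c.

0.927c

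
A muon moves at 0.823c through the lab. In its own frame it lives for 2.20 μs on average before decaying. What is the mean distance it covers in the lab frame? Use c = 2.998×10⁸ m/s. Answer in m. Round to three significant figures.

γ = 1/√(1 − β²) = 1/√(1 − 0.677329) = 1/√0.322671 = 1/0.568041 = 1.7604.
Lab-frame lifetime: Δt = γτ = 1.7604 × 2.20 μs = 3.8729 μs.
Distance: d = vΔt = 0.823 × 2.998×10⁸ m/s × 3.8729×10^-6 s = 956 m.

956 m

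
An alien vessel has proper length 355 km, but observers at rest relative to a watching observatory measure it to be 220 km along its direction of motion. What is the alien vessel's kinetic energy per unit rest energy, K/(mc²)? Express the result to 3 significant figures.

0.614

From L = L₀/γ: γ = 355/220 = 1.61364.
K/(mc²) = γ − 1 = 1.61364 − 1 = 0.614.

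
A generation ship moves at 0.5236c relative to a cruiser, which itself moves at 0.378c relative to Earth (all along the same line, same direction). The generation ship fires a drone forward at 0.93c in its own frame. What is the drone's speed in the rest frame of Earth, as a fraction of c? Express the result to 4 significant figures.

0.9898c

First combine the drone and generation ship (S''→S'): u₁ = (0.93 + 0.5236)/(1 + 0.93×0.5236) = 1.4536/1.486948 = 0.97757.
Then combine with the cruiser (S'→S): u = (0.97757 + 0.378)/(1 + 0.97757×0.378) = 1.35557/1.36952146 = 0.98981.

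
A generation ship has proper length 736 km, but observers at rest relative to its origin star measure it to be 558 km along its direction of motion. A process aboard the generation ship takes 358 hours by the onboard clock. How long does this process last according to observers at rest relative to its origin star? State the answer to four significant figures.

Length contraction gives γ = L₀/L = 736/558 = 1.319.
Δt = γΔτ = 1.319 × 358 = 472.2 hours.

472.2 hours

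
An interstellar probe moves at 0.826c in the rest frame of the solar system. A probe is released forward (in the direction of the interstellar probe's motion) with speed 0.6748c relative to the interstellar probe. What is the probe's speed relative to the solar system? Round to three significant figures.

0.964c

In units of c, u = (u' + v)/(1 + u'v) with u' = 0.6748 and v = 0.826.
Numerator: 0.6748 + 0.826 = 1.5008. Denominator: 1 + (0.6748)(0.826) = 1.5573848.
u = 1.5008/1.5573848 = 0.96367, so the speed is 0.964c.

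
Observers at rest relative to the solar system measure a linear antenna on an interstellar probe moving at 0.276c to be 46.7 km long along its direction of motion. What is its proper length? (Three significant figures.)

γ = 1/√(1 − β²) = 1/√(1 − 0.076176) = 1/√0.923824 = 1/0.961158 = 1.0404.
Proper length: L₀ = γ·L = 1.0404 × 46.7 = 48.6 km.

48.6 km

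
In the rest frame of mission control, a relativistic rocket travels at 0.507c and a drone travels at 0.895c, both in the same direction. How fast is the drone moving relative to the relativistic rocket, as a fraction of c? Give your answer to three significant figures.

0.710c

Transform to the relativistic rocket's frame: u' = (u − v)/(1 − uv/c²).
u' = (0.895 − 0.507)/(1 − 0.895×0.507) = 0.388/0.546235 = 0.71032.
Speed in the relativistic rocket's frame: 0.710c (in the same direction).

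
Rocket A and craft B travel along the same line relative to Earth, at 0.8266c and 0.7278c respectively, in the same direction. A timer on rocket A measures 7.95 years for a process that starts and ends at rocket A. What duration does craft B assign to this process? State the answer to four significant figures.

8.206 years

Speed of rocket A in craft B's frame: u = (v_A − v_B)/(1 − v_A v_B/c²) = (0.8266 − 0.7278)/(1 − 0.8266×0.7278) = 0.0988/0.39840052 = 0.24799; |u| = 0.24799c.
γ for this relative speed: γ = 1/√(1 − 0.061499) = 1.0322.
The clock on rocket A records proper time, so craft B measures Δt = γΔτ = 1.0322 × 7.95 = 8.206 years.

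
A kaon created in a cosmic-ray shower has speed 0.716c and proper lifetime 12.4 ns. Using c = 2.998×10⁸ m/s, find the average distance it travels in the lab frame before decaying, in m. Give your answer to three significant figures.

3.81 m

γ = 1/√(1 − β²) = 1/√(1 − 0.512656) = 1/√0.487344 = 1/0.6981 = 1.4325.
Lab-frame lifetime: Δt = γτ = 1.4325 × 12.4 ns = 17.763 ns.
Distance: d = vΔt = 0.716 × 2.998×10⁸ m/s × 1.7763×10^-8 s = 3.81 m.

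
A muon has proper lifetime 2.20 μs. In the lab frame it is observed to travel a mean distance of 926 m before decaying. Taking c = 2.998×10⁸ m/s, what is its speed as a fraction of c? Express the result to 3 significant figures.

0.815c

Lab distance = (lab lifetime)·v = γτ·βc, so βγ = d/(cτ) = 926.0/(2.998×10⁸ × 2.200×10^-6) = 1.404.
With βγ = 1.404: γ² = 1 + (βγ)² = 2.97122, and β = (βγ)/γ = 1.404/1.72372 = 0.815.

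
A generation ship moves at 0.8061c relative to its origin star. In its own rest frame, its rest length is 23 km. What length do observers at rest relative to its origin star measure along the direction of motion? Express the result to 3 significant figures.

β² = 0.64979721, so γ = 1/√0.35020279 = 1.6898.
Length contraction: L = L₀/γ = 23/1.6898 = 13.6 km.

13.6 km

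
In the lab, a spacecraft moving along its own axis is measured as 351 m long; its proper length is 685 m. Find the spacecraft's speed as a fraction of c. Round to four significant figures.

0.8587c

Length contraction gives γ = L₀/L = 685/351 = 1.9516.
β = √(1 − 1/γ²) = √0.737446 = 0.8587.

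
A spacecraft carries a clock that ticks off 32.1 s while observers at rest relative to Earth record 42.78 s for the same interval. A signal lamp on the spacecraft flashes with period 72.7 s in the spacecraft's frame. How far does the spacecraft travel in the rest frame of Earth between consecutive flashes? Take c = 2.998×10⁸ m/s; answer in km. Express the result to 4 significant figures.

The time-dilation ratio gives γ = 42.78/32.1 = 1.33271.
β = √(1 − 1/γ²) = 0.66104. Lab-frame period = γτ = 1.33271×72.7 s = 96.888 s. Distance = βc × γτ = 0.66104 × 2.998×10⁸ m/s × 96.888 s = 1.9201×10^10 m = 1.920×10^7 km.

1.920×10^7 km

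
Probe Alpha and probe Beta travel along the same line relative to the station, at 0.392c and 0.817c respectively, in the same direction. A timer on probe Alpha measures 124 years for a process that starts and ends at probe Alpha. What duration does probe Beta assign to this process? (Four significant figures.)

Speed of probe Alpha in probe Beta's frame: u = (v_A − v_B)/(1 − v_A v_B/c²) = (0.392 − 0.817)/(1 − 0.392×0.817) = −0.425/0.679736 = −0.62524; |u| = 0.62524c.
γ for this relative speed: γ = 1/√(1 − 0.390925) = 1.2813.
The clock on probe Alpha records proper time, so probe Beta measures Δt = γΔτ = 1.2813 × 124 = 158.9 years.

158.9 years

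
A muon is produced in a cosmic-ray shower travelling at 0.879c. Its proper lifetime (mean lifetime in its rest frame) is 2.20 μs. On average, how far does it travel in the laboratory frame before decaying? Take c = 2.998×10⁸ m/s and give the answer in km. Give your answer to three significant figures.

1.22 km

γ = 1/√(1 − β²) = 1/√(1 − 0.772641) = 1/√0.227359 = 1/0.476822 = 2.0972.
Lab-frame lifetime: Δt = γτ = 2.0972 × 2.20 μs = 4.6138 μs.
Distance: d = vΔt = 0.879 × 2.998×10⁸ m/s × 4.6138×10^-6 s = 1220 m = 1.22 km.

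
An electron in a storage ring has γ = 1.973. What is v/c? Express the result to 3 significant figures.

β = √(1 − 1/γ²) = √(1 − 1/3.892729) = √0.743111 = 0.862.

0.862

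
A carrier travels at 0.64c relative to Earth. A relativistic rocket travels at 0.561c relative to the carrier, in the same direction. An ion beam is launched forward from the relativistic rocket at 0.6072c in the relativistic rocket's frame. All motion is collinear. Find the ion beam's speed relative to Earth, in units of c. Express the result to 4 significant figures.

Apply u = (u'+v)/(1+u'v) twice. Ion beam in the carrier frame: (0.6072+0.561)/(1+0.6072·0.561) = 1.1682/1.3406392 = 0.87138c.
That velocity, transformed to the rest frame of Earth: (0.87138+0.64)/(1+0.87138·0.64) = 1.51138/1.5576832 = 0.97027c.

0.9703c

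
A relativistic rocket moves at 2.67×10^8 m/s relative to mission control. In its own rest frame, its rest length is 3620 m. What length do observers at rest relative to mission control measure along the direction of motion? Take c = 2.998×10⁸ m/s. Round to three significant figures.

β = v/c = (2.67×10^8 m/s)/(2.998×10⁸ m/s) = 0.890594.
Lorentz factor: γ = (1 − 0.7931577)^(−1/2) = 2.1988.
Length contraction: L = L₀/γ = 3620/2.1988 = 1650 m.

1650 m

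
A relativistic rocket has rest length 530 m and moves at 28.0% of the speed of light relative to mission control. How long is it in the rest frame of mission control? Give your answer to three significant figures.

509 m

γ = 1/√(1 − β²) = 1/√(1 − 0.0784) = 1/√0.9216 = 1/0.96 = 1.0417.
Along the direction of motion the measured length is L₀/γ = 530/1.0417 = 509 m.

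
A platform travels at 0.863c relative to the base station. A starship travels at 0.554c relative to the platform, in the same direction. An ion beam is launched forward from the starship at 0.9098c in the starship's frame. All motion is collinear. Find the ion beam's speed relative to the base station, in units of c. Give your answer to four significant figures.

0.9980c

Apply u = (u'+v)/(1+u'v) twice. Ion beam in the platform frame: (0.9098+0.554)/(1+0.9098·0.554) = 1.4638/1.5040292 = 0.97325c.
That velocity, transformed to the rest frame of the base station: (0.97325+0.863)/(1+0.97325·0.863) = 1.83625/1.83991475 = 0.99801c.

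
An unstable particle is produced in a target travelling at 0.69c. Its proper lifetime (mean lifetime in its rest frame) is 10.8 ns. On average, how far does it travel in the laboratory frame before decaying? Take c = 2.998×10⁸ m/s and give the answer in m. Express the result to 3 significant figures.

With β = 0.69, γ = 1/√(1 − 0.69²) = 1/√0.5239 = 1.3816.
Lab-frame lifetime: Δt = γτ = 1.3816 × 10.8 ns = 14.921 ns.
Distance: d = vΔt = 0.69 × 2.998×10⁸ m/s × 1.4921×10^-8 s = 3.09 m.

3.09 m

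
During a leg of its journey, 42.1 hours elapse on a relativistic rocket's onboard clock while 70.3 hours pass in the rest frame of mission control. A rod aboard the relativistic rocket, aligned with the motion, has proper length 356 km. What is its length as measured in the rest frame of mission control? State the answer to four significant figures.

213.2 km

γ = Δt/Δτ = 70.3/42.1 = 1.66983.
The rod contracts by the same γ: 356 km / 1.66983 = 213.2 km.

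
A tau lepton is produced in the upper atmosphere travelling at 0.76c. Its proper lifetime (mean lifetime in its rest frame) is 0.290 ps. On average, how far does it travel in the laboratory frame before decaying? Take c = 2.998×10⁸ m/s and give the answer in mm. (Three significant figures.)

0.102 mm

γ = 1/√(1 − β²) = 1/√(1 − 0.5776) = 1/√0.4224 = 1/0.649923 = 1.5386.
Lab-frame lifetime: Δt = γτ = 1.5386 × 0.290 ps = 0.44619 ps.
Distance: d = vΔt = 0.76 × 2.998×10⁸ m/s × 4.4619×10^-13 s = 1.02×10^-4 m = 0.102 mm.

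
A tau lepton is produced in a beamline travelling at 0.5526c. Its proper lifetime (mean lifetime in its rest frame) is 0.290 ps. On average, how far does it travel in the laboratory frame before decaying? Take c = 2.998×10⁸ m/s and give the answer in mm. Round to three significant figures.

With β = 0.5526, γ = 1/√(1 − 0.5526²) = 1/√0.69463324 = 1.1998.
Lab-frame lifetime: Δt = γτ = 1.1998 × 0.290 ps = 0.34794 ps.
Distance: d = vΔt = 0.5526 × 2.998×10⁸ m/s × 3.4794×10^-13 s = 5.76×10^-5 m = 0.0576 mm.

0.0576 mm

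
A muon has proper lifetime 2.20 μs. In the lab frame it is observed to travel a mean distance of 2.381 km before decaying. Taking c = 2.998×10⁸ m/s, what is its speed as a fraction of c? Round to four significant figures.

Let x = d/(cτ) = 2381 m / (2.998×10⁸ m/s × 2.200×10^-6 s) = 3.61. Since d = βγcτ, x = βγ = β/√(1−β²).
Solving: β² = x²/(1+x²) = 13.0321/14.0321 = 0.928735, so β = 0.9637.

0.9637c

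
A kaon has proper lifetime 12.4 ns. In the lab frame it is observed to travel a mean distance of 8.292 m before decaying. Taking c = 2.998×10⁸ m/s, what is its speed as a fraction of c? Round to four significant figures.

d = βγcτ ⇒ βγ = d/(cτ) = 8.292 m / (3.71752 m) = 2.2305.
β = (βγ)/√(1+(βγ)²) = 2.2305/√5.97513 = 0.9125.

0.9125c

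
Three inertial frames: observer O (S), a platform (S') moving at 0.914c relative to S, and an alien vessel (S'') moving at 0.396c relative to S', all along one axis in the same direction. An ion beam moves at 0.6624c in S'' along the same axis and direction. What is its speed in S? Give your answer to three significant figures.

0.992c

Compose velocities in two stages. Stage 1 (into S'): u₁ = (0.6624+0.396)/(1+0.6624×0.396) = 0.83846.
Stage 2 (into S): u = (0.83846+0.914)/(1+0.83846×0.914) = 0.99213, so the speed is 0.992c.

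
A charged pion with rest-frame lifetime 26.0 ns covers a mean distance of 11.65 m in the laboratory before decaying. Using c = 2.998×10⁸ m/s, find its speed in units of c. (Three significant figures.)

0.831c

d = βγcτ ⇒ βγ = d/(cτ) = 11.65 m / (7.7948 m) = 1.4946.
β = (βγ)/√(1+(βγ)²) = 1.4946/√3.23383 = 0.831.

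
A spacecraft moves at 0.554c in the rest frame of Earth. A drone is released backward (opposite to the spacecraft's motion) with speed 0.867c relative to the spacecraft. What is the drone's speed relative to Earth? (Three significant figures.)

0.602c

In units of c, u = (u' + v)/(1 + u'v) with u' = −0.867 and v = 0.554.
Numerator: −0.867 + 0.554 = −0.313. Denominator: 1 + (−0.867)(0.554) = 0.519682.
u = −0.313/0.519682 = −0.60229, so the speed is 0.602c.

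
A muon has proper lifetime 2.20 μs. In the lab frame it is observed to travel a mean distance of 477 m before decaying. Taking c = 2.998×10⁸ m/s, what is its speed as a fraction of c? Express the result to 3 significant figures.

0.586c

Let x = d/(cτ) = 477.0 m / (2.998×10⁸ m/s × 2.200×10^-6 s) = 0.72321. Since d = βγcτ, x = βγ = β/√(1−β²).
Solving: β² = x²/(1+x²) = 0.523033/1.523033 = 0.343415, so β = 0.586.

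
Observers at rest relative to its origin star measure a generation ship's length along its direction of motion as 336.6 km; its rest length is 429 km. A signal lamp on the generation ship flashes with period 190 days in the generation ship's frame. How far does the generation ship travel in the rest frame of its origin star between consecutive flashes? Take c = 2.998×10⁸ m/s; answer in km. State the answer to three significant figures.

3.89×10^12 km

Length contraction gives γ = L₀/L = 429/336.6 = 1.27451.
β = √(1 − 1/γ²) = 0.61998. Lab-frame period = γτ = 1.27451×190 days = 242.16 days. Distance = βc × γτ = 0.61998 × 2.998×10⁸ m/s × 20922624 s = 3.8889×10^15 m = 3.89×10^12 km.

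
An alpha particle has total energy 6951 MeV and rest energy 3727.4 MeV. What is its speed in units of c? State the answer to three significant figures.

Total energy E = γmc² gives γ = 6951/3727.4 = 1.8648.
Hence β = √(1 − 1/γ²) = √(1 − 0.287565) = √0.712435 = 0.844.

0.844c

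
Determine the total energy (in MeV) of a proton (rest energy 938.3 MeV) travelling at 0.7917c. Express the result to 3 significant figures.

1540 MeV

γ = 1/√(1 − β²) = 1/√(1 − 0.62678889) = 1/√0.37321111 = 1/0.61091 = 1.6369.
Total energy: E = γmc² = 1.6369 × 938.3 MeV = 1540 MeV.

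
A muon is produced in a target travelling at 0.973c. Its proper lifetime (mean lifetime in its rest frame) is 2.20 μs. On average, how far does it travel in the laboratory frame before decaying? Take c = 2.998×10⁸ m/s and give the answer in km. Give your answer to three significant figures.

With β = 0.973, γ = 1/√(1 − 0.973²) = 1/√0.053271 = 4.3327.
Lab-frame lifetime: Δt = γτ = 4.3327 × 2.20 μs = 9.5319 μs.
Distance: d = vΔt = 0.973 × 2.998×10⁸ m/s × 9.5319×10^-6 s = 2780 m = 2.78 km.

2.78 km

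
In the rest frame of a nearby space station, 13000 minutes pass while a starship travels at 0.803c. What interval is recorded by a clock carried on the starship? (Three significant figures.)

Lorentz factor: γ = (1 − 0.644809)^(−1/2) = 1.6779.
The starship's clock runs slow as seen from a nearby space station, so Δτ = Δt/γ = 13000/1.6779 = 7750 minutes.

7750 minutes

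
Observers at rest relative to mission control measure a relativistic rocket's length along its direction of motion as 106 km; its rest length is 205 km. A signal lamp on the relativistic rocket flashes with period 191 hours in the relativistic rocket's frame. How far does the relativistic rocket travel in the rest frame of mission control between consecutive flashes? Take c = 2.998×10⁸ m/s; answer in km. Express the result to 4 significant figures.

3.412×10^11 km

Length contraction gives γ = L₀/L = 205/106 = 1.93396.
β = √(1 − 1/γ²) = 0.85594. Lab-frame period = γτ = 1.93396×191 hours = 369.39 hours. Distance = βc × γτ = 0.85594 × 2.998×10⁸ m/s × 1329804 s = 3.4124×10^14 m = 3.412×10^11 km.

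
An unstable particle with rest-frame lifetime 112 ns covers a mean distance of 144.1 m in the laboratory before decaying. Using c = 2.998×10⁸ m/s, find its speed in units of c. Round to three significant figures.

0.974c

Lab distance = (lab lifetime)·v = γτ·βc, so βγ = d/(cτ) = 144.1/(2.998×10⁸ × 1.120×10^-7) = 4.2916.
With βγ = 4.2916: γ² = 1 + (βγ)² = 19.4178, and β = (βγ)/γ = 4.2916/4.40656 = 0.974.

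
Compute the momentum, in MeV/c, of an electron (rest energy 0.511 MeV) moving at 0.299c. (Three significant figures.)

0.160 MeV/c

Lorentz factor: γ = (1 − 0.089401)^(−1/2) = 1.0479.
Momentum: p = γβ·mc = 1.0479 × 0.299 × 0.511 MeV/c = 0.160 MeV/c.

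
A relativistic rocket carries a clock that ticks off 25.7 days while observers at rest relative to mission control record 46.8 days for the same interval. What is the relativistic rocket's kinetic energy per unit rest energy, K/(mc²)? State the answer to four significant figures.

0.8210

γ = Δt/Δτ = 46.8/25.7 = 1.82101.
K/(mc²) = γ − 1 = 1.82101 − 1 = 0.8210.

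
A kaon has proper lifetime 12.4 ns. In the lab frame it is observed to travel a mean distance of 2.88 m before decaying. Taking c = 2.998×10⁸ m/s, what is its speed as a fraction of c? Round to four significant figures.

d = βγcτ ⇒ βγ = d/(cτ) = 2.880 m / (3.71752 m) = 0.77471.
β = (βγ)/√(1+(βγ)²) = 0.77471/√1.600176 = 0.6124.

0.6124c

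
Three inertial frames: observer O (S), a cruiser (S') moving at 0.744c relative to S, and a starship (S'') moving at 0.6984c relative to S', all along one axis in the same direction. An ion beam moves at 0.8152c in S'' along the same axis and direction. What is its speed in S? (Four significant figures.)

First combine the ion beam and starship (S''→S'): u₁ = (0.8152 + 0.6984)/(1 + 0.8152×0.6984) = 1.5136/1.56933568 = 0.96448.
Then combine with the cruiser (S'→S): u = (0.96448 + 0.744)/(1 + 0.96448×0.744) = 1.70848/1.71757312 = 0.99471.

0.9947c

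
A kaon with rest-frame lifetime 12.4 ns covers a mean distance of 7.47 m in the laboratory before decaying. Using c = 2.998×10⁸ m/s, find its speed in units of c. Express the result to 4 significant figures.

0.8953c

Lab distance = (lab lifetime)·v = γτ·βc, so βγ = d/(cτ) = 7.470/(2.998×10⁸ × 1.240×10^-8) = 2.0094.
With βγ = 2.0094: γ² = 1 + (βγ)² = 5.03769, and β = (βγ)/γ = 2.0094/2.24448 = 0.8953.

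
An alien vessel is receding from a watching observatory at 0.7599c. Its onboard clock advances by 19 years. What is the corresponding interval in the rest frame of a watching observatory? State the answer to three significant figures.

29.2 years

γ = 1/√(1 − β²) = 1/√(1 − 0.57744801) = 1/√0.42255199 = 1/0.65004 = 1.5384.
Time dilation: Δt = γ·Δτ = 1.5384 × 19 = 29.2 years.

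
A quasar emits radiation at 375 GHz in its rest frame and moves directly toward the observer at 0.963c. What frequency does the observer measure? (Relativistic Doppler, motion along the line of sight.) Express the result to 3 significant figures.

Relativistic Doppler (source moving toward): f_obs = f_src · √((1+β)/(1−β)).
With β = 0.963: factor = √(1.963/0.037) = 7.2838.
f_obs = 375 × 7.2838 = 2730 GHz.

2730 GHz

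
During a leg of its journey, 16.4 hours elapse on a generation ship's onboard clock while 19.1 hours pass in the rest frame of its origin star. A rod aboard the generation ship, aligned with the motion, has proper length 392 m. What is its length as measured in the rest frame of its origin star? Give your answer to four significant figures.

γ = Δt/Δτ = 19.1/16.4 = 1.16463.
L = L₀/γ = 392/1.16463 = 336.6 m.

336.6 m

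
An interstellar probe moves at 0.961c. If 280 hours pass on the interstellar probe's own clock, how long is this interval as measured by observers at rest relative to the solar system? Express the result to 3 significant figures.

1010 hours

γ = 1/√(1 − β²) = 1/√(1 − 0.923521) = 1/√0.076479 = 1/0.276548 = 3.616.
The onboard clock measures proper time, so the interval in the rest frame of the solar system is dilated: Δt = γ·Δτ = 3.616 × 280 hours = 1010 hours.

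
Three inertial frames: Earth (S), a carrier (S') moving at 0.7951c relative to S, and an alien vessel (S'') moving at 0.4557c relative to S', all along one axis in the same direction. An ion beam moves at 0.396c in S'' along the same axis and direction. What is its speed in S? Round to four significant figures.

0.9637c

Compose velocities in two stages. Stage 1 (into S'): u₁ = (0.396+0.4557)/(1+0.396×0.4557) = 0.7215.
Stage 2 (into S): u = (0.7215+0.7951)/(1+0.7215×0.7951) = 0.96374, so the speed is 0.9637c.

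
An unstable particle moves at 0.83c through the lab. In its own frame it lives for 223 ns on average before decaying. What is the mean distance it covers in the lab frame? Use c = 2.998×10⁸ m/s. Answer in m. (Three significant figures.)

Lorentz factor: γ = (1 − 0.6889)^(−1/2) = 1.7929.
Lab-frame lifetime: Δt = γτ = 1.7929 × 223 ns = 399.82 ns.
Distance: d = vΔt = 0.83 × 2.998×10⁸ m/s × 3.9982×10^-7 s = 99.5 m.

99.5 m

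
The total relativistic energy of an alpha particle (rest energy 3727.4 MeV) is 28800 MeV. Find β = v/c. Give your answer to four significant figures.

0.9916

Total energy E = γmc² gives γ = 28800/3727.4 = 7.7266.
Hence β = √(1 − 1/γ²) = √(1 − 0.0167503) = √0.9832497 = 0.9916.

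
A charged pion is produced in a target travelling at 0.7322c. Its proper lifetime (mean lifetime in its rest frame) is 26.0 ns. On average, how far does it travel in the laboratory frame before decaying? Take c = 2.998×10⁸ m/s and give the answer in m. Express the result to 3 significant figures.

γ = 1/√(1 − β²) = 1/√(1 − 0.53611684) = 1/√0.46388316 = 1/0.68109 = 1.4682.
Lab-frame lifetime: Δt = γτ = 1.4682 × 26.0 ns = 38.173 ns.
Distance: d = vΔt = 0.7322 × 2.998×10⁸ m/s × 3.8173×10^-8 s = 8.38 m.

8.38 m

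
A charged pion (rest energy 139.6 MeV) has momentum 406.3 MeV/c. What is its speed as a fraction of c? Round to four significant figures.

βγ = pc/(mc²) = 406.3/139.6 = 2.9105.
Since γ² = 1 + (βγ)² = 9.47101, γ = √9.47101 = 3.0775, and β = (βγ)/γ = 2.9105/3.0775 = 0.9457.

0.9457c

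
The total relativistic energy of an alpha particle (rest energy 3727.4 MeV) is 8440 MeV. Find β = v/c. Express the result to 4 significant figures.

Total energy E = γmc² gives γ = 8440/3727.4 = 2.2643.
Hence β = √(1 − 1/γ²) = √(1 − 0.195044) = √0.804956 = 0.8972.

0.8972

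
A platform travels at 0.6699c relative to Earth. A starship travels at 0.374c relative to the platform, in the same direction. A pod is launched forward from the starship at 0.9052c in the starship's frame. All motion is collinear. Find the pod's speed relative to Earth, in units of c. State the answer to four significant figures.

First combine the pod and starship (S''→S'): u₁ = (0.9052 + 0.374)/(1 + 0.9052×0.374) = 1.2792/1.3385448 = 0.95566.
Then combine with the platform (S'→S): u = (0.95566 + 0.6699)/(1 + 0.95566×0.6699) = 1.62556/1.640196634 = 0.99108.

0.9911c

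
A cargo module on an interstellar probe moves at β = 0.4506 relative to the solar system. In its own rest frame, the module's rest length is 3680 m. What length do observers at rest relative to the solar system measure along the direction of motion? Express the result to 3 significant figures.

With β = 0.4506, γ = 1/√(1 − 0.4506²) = 1/√0.79695964 = 1.1202.
Along the direction of motion the measured length is L₀/γ = 3680/1.1202 = 3290 m.

3290 m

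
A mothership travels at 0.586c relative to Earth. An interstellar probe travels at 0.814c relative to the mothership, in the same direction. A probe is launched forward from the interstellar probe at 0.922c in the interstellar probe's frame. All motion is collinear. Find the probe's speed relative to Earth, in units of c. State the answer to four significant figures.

0.9978c

First combine the probe and interstellar probe (S''→S'): u₁ = (0.922 + 0.814)/(1 + 0.922×0.814) = 1.736/1.750508 = 0.99171.
Then combine with the mothership (S'→S): u = (0.99171 + 0.586)/(1 + 0.99171×0.586) = 1.57771/1.58114206 = 0.99783.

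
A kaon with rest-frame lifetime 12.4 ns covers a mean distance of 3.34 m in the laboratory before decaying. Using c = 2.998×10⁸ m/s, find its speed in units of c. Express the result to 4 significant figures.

0.6683c

Lab distance = (lab lifetime)·v = γτ·βc, so βγ = d/(cτ) = 3.340/(2.998×10⁸ × 1.240×10^-8) = 0.89845.
With βγ = 0.89845: γ² = 1 + (βγ)² = 1.807212, and β = (βγ)/γ = 0.89845/1.34433 = 0.6683.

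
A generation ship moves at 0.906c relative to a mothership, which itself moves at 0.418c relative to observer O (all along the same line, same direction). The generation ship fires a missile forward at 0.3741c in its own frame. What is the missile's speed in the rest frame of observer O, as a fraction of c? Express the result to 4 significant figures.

0.9817c

Compose velocities in two stages. Stage 1 (into S'): u₁ = (0.3741+0.906)/(1+0.3741×0.906) = 0.95606.
Stage 2 (into S): u = (0.95606+0.418)/(1+0.95606×0.418) = 0.98173, so the speed is 0.9817c.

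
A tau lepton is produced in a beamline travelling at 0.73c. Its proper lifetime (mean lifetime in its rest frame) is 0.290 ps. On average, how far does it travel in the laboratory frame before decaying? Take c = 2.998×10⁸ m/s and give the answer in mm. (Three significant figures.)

0.0929 mm

Lorentz factor: γ = (1 − 0.5329)^(−1/2) = 1.4632.
Lab-frame lifetime: Δt = γτ = 1.4632 × 0.290 ps = 0.42433 ps.
Distance: d = vΔt = 0.73 × 2.998×10⁸ m/s × 4.2433×10^-13 s = 9.29×10^-5 m = 0.0929 mm.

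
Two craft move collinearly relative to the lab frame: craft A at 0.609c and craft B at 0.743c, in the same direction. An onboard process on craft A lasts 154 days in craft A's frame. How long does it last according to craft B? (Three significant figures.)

The velocity of craft A relative to craft B is (0.609 − 0.743)c / (1 − 0.609×0.743) = −0.24474c; relative speed 0.24474c.
At |u| = 0.24474c, γ = (1 − 0.0598977)^(−1/2) = 1.0314.
The clock on craft A records proper time, so craft B measures Δt = γΔτ = 1.0314 × 154 = 159 days.

159 days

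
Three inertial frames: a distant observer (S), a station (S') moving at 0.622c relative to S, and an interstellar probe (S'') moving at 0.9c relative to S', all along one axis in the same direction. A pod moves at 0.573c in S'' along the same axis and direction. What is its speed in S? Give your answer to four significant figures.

Apply u = (u'+v)/(1+u'v) twice. Pod in the station frame: (0.573+0.9)/(1+0.573·0.9) = 1.473/1.5157 = 0.97183c.
That velocity, transformed to the rest frame of a distant observer: (0.97183+0.622)/(1+0.97183·0.622) = 1.59383/1.60447826 = 0.99336c.

0.9934c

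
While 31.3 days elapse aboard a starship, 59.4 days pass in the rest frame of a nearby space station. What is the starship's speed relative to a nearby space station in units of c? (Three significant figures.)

0.850c

γ = Δt/Δτ = 59.4/31.3 = 1.8978.
β = √(1 − 1/γ²) = √(1 − 0.277651) = √0.722349 = 0.850.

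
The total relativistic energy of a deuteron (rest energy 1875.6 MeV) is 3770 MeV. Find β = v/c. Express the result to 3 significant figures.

Total energy E = γmc² gives γ = 3770/1875.6 = 2.01.
Hence β = √(1 − 1/γ²) = √(1 − 0.247519) = √0.752481 = 0.867.

0.867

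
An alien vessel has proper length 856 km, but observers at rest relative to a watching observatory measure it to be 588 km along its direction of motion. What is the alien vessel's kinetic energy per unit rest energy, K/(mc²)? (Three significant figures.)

0.456

From L = L₀/γ: γ = 856/588 = 1.45578.
Since K = (γ−1)mc², K/(mc²) = 1.45578 − 1 = 0.456.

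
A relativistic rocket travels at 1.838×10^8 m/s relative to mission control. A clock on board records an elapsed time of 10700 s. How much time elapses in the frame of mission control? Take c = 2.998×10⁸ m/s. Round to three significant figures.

β = v/c = (1.838×10^8 m/s)/(2.998×10⁸ m/s) = 0.613075.
Lorentz factor: γ = (1 − 0.375861)^(−1/2) = 1.2658.
Time dilation: Δt = γ·Δτ = 1.2658 × 10700 = 13500 s.

13500 s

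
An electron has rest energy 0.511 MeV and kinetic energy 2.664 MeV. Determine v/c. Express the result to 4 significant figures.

K = (γ−1)mc², so γ = 1 + 2.664/0.511 = 6.2133.
Then v/c = √(1 − γ⁻²) = √(1 − 0.0259033) = √0.9740967 = 0.9870.

0.9870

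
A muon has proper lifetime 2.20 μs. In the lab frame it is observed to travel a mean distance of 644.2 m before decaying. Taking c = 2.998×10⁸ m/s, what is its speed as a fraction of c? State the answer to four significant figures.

d = βγcτ ⇒ βγ = d/(cτ) = 644.2 m / (659.56 m) = 0.97671.
β = (βγ)/√(1+(βγ)²) = 0.97671/√1.953962 = 0.6987.

0.6987c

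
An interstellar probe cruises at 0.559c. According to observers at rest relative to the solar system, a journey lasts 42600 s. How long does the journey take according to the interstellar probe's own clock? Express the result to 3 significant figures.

β² = 0.312481, so γ = 1/√0.687519 = 1.206.
The interstellar probe's clock runs slow as seen from the solar system, so Δτ = Δt/γ = 42600/1.206 = 35300 s.

35300 s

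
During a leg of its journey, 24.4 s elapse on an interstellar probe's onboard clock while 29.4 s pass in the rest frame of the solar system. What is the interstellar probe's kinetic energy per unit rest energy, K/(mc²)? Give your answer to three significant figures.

From Δt = γΔτ: γ = 29.4/24.4 = 1.20492.
Since K = (γ−1)mc², K/(mc²) = 1.20492 − 1 = 0.205.

0.205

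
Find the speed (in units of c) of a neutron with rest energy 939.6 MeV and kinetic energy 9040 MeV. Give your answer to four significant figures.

0.9956c

K = (γ−1)mc², so γ = 1 + 9040/939.6 = 10.621.
Then v/c = √(1 − γ⁻²) = √(1 − 0.0088648) = √0.9911352 = 0.9956.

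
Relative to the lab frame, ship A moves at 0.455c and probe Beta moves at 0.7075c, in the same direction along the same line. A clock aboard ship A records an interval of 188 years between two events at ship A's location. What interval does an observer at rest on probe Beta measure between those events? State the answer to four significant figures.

202.6 years

Speed of ship A in probe Beta's frame: u = (v_A − v_B)/(1 − v_A v_B/c²) = (0.455 − 0.7075)/(1 − 0.455×0.7075) = −0.2525/0.6780875 = −0.37237; |u| = 0.37237c.
γ for this relative speed: γ = 1/√(1 − 0.138659) = 1.0775.
Ship A's interval is proper; time dilation gives Δt_B = γΔτ = 1.0775 × 188 years = 202.6 years.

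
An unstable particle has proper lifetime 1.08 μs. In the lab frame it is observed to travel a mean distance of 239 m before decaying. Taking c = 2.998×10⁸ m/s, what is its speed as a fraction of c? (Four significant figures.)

d = βγcτ ⇒ βγ = d/(cτ) = 239.0 m / (323.784 m) = 0.73815.
β = (βγ)/√(1+(βγ)²) = 0.73815/√1.544865 = 0.5939.

0.5939c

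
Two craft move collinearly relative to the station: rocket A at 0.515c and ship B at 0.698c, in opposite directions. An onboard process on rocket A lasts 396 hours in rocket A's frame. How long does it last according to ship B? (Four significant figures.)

877.0 hours

Speed of rocket A in ship B's frame: u = (v_A + v_B)/(1 + v_A v_B/c²) = (0.515 + 0.698)/(1 + 0.515×0.698) = 1.213/1.35947 = 0.89226; |u| = 0.89226c.
At |u| = 0.89226c, γ = (1 − 0.796128)^(−1/2) = 2.2147.
The clock on rocket A records proper time, so ship B measures Δt = γΔτ = 2.2147 × 396 = 877.0 hours.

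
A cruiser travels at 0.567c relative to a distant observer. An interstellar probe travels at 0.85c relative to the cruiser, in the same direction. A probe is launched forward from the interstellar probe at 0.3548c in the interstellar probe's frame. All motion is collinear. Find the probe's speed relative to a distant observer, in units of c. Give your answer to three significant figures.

Apply u = (u'+v)/(1+u'v) twice. Probe in the cruiser frame: (0.3548+0.85)/(1+0.3548·0.85) = 1.2048/1.30158 = 0.92564c.
That velocity, transformed to the rest frame of a distant observer: (0.92564+0.567)/(1+0.92564·0.567) = 1.49264/1.52483788 = 0.97888c.

0.979c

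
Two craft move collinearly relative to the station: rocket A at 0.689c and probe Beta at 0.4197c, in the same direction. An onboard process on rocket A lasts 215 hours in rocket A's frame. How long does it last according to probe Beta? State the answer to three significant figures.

232 hours

Speed of rocket A in probe Beta's frame: u = (v_A − v_B)/(1 − v_A v_B/c²) = (0.689 − 0.4197)/(1 − 0.689×0.4197) = 0.2693/0.7108267 = 0.37885; |u| = 0.37885c.
γ for this relative speed: γ = 1/√(1 − 0.143527) = 1.0805.
The clock on rocket A records proper time, so probe Beta measures Δt = γΔτ = 1.0805 × 215 = 232 hours.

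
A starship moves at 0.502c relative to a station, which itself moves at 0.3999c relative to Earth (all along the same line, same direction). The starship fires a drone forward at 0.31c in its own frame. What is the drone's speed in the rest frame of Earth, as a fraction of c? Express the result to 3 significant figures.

Compose velocities in two stages. Stage 1 (into S'): u₁ = (0.31+0.502)/(1+0.31×0.502) = 0.70265.
Stage 2 (into S): u = (0.70265+0.3999)/(1+0.70265×0.3999) = 0.8607, so the speed is 0.861c.

0.861c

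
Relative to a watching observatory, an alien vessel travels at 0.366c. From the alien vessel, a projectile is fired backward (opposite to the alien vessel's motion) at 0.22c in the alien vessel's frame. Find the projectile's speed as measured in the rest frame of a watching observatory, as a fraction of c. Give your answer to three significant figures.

0.159c

Relativistic velocity addition: u = (u' + v)/(1 + u'v/c²), with u' = −0.22c and v = 0.366c.
Numerator: −0.22 + 0.366 = 0.146. Denominator: 1 + (−0.22)(0.366) = 0.91948.
u = 0.146/0.91948 = 0.15879, so the speed is 0.159c.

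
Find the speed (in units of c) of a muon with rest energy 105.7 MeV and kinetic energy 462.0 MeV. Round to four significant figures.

0.9825c

K = (γ−1)mc², so γ = 1 + 462.0/105.7 = 5.3709.
Then v/c = √(1 − γ⁻²) = √(1 − 0.0346662) = √0.9653338 = 0.9825.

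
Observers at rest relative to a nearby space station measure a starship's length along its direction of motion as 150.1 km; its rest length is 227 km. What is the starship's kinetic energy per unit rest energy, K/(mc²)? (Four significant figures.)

γ = L₀/L = 227/150.1 = 1.51233.
K/(mc²) = γ − 1 = 1.51233 − 1 = 0.5123.

0.5123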